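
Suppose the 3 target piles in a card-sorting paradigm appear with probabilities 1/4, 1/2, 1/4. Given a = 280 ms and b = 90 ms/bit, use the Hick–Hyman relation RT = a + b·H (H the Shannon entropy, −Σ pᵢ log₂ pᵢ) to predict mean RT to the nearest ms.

415 ms

H = −Σ pᵢ log₂ pᵢ = 0.25·2 + 0.5·1 + 0.25·2 = 1.500 bits.
RT = 280 + 90 × 1.500 = 415.00 ms.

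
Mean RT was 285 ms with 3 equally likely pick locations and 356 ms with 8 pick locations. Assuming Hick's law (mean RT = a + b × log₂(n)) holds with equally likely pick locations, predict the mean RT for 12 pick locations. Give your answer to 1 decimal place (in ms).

385.4 ms

RT is linear in log₂ n, so two points fix the line:
  b = (356 − 285) / (log₂ 8 − log₂ 3) = 71 / (3 − 1.5850) = 50.175 ms/bit
  a = 285 − 50.175 × 1.5850 = 205.474 ms
Then RT(12) = 205.474 + 50.175 × log₂ 12 = 205.474 + 50.175 × 3.5850 ≈ 385.351 ms.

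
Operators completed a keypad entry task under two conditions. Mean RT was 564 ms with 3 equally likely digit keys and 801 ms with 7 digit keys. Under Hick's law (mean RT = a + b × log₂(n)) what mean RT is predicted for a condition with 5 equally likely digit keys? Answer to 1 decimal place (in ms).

706.9 ms

With log₂ n on the abscissa the relation is linear; from the two conditions:
  b = (801 − 564) / (log₂ 7 − log₂ 3) = 237 / (2.8074 − 1.5850) = 193.882 ms/bit
  a = 564 − 193.882 × 1.5850 = 256.704 ms
Then RT(5) = 256.704 + 193.882 × log₂ 5 = 256.704 + 193.882 × 2.3219 ≈ 706.884 ms.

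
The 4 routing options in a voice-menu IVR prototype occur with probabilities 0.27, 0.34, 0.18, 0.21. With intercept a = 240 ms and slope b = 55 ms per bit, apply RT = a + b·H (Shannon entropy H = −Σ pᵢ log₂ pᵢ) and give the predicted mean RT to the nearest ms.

Entropy contributions −pᵢ log₂ pᵢ: 0.5100, 0.5292, 0.4453, 0.4728; sum H = 1.9573 bits.
RT = a + bH = 240 + 55·1.9573 = 347.65 ms.

348 ms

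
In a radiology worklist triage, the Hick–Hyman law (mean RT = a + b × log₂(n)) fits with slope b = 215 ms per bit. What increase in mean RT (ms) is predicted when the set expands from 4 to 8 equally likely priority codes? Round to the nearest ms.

215 ms

The intercept a cancels: ΔRT = b·(log₂ n₂ − log₂ n₁) = b·log₂(n₂/n₁).
log₂(8) − log₂(4) = log₂(8/4) = log₂(2) = 1.
ΔRT = 215 × 1.0000 = 215.000 ms.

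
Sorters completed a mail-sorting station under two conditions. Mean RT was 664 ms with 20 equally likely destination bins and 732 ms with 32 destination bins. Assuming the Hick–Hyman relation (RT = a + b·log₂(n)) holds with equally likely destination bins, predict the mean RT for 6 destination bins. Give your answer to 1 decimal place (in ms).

With log₂ n on the abscissa the relation is linear; from the two conditions:
  b = (732 − 664) / (log₂ 32 − log₂ 20) = 68 / (5 − 4.3219) = 100.284 ms/bit
  a = 664 − 100.284 × 4.3219 = 230.578 ms
Then RT(6) = 230.578 + 100.284 × log₂ 6 = 230.578 + 100.284 × 2.5850 ≈ 489.810 ms.

489.8 ms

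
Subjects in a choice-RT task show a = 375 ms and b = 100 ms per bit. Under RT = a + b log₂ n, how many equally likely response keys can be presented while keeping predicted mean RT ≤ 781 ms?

Information budget: (781 − 375)/100 = 4.0600 bits, so n ≤ 2^4.0600 = 16.679 → at most 16.

16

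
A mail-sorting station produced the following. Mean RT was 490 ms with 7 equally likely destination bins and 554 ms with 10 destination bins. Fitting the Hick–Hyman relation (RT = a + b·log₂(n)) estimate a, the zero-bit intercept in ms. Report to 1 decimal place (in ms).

The slope on a log₂ axis is (554 − 490) / (3.3219 − 2.8074) = 124.375 ms/bit.
a = RT₁ − b·log₂ n₁ = 490 − 124.375 × 2.8074 = 140.835 ms.

140.8 ms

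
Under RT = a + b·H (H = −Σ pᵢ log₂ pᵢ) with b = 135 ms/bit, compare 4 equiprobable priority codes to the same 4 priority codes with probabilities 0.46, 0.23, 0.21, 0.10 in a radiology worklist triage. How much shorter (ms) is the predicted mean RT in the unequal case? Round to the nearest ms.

26 ms

Equiprobable entropy H₀ = log₂ 4 = 2.0000 bits.
Skewed entropy H = −Σ pᵢ log₂ pᵢ = 1.8080 bits.
ΔRT = b·(H₀ − H) = 135 × 0.1920 = 25.92 ms.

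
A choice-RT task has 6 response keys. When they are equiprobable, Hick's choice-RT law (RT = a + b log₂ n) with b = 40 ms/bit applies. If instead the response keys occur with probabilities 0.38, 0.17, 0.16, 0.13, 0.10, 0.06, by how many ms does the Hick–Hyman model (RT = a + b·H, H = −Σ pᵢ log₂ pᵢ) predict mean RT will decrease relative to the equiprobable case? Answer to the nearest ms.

10 ms

The RT saving is b·ΔH. Equiprobable H₀ = log₂(6) = 2.5850 bits; with the given probabilities H = 2.3464 bits.
b·(H₀ − H) = 40 × (2.5850 − 2.3464) = 9.54 ms.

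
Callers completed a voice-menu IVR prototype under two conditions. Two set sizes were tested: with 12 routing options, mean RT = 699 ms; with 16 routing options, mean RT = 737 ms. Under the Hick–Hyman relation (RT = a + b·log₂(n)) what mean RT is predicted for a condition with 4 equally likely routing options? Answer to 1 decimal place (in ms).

With log₂ n on the abscissa the relation is linear; from the two conditions:
  b = (737 − 699) / (log₂ 16 − log₂ 12) = 38 / (4 − 3.5850) = 91.558 ms/bit
  a = 699 − 91.558 × 3.5850 = 370.768 ms
Then RT(4) = 370.768 + 91.558 × log₂ 4 = 370.768 + 91.558 × 2 ≈ 553.884 ms.

553.9 ms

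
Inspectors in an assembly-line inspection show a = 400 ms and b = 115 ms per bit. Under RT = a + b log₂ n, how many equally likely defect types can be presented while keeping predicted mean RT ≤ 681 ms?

115·log₂ n ≤ 681 − 400 = 281, giving log₂ n ≤ 2.4435 and n ≤ 5.440. The largest whole number is 5.

5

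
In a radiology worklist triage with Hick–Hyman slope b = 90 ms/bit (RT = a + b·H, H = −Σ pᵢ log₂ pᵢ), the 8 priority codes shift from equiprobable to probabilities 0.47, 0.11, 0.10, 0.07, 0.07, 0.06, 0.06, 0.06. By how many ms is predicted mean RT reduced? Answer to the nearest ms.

48 ms

Equiprobable entropy H₀ = log₂ 8 = 3.0000 bits.
Skewed entropy H = −Σ pᵢ log₂ pᵢ = 2.4621 bits.
ΔRT = b·(H₀ − H) = 90 × 0.5379 = 48.41 ms.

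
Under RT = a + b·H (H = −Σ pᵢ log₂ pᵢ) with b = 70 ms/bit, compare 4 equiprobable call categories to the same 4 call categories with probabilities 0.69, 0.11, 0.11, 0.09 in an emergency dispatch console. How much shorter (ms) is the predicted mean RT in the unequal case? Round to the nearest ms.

43 ms

Equiprobable entropy H₀ = log₂ 4 = 2.0000 bits.
Skewed entropy H = −Σ pᵢ log₂ pᵢ = 1.3826 bits.
ΔRT = b·(H₀ − H) = 70 × 0.6174 = 43.22 ms.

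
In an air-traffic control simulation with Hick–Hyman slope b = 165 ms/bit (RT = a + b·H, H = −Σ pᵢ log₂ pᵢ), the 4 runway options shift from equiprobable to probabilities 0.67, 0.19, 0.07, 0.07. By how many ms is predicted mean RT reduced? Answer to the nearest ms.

102 ms

Equiprobable entropy H₀ = log₂ 4 = 2.0000 bits.
Skewed entropy H = −Σ pᵢ log₂ pᵢ = 1.3794 bits.
ΔRT = b·(H₀ − H) = 165 × 0.6206 = 102.39 ms.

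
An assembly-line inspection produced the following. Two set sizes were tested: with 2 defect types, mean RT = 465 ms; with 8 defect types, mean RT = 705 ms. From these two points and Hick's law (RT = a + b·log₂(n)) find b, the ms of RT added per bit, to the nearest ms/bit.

Slope: b = (705 − 465) / (log₂ 8 − log₂ 2) = 240/2.0000 = 120 ms/bit.

120 ms/bit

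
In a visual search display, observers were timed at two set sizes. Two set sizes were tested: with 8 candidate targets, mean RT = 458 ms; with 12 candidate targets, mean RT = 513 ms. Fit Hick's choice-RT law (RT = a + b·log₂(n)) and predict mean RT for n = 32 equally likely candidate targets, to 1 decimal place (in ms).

Solve the two-equation system in a and b:
  b = (513 − 458) / (log₂ 12 − log₂ 8) = 55 / (3.5850 − 3) = 94.023 ms/bit
  a = 458 − 94.023 × 3 = 175.931 ms
Then RT(32) = 175.931 + 94.023 × log₂ 32 = 175.931 + 94.023 × 5 ≈ 646.046 ms.

646.0 ms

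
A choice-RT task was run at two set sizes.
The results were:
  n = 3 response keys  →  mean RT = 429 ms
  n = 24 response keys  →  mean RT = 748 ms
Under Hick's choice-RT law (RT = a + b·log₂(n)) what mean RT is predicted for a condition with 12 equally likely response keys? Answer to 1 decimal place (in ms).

Solve the two-equation system in a and b:
  b = (748 − 429) / (log₂ 24 − log₂ 3) = 319 / (4.5850 − 1.5850) = 106.333 ms/bit
  a = 429 − 106.333 × 1.5850 = 260.466 ms
Then RT(12) = 260.466 + 106.333 × log₂ 12 = 260.466 + 106.333 × 3.5850 ≈ 641.667 ms.

641.7 ms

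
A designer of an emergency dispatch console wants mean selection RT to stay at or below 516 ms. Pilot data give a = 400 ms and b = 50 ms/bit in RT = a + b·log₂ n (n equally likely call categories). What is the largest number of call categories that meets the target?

Information budget: (516 − 400)/50 = 2.3200 bits, so n ≤ 2^2.3200 = 4.993 → at most 4.

4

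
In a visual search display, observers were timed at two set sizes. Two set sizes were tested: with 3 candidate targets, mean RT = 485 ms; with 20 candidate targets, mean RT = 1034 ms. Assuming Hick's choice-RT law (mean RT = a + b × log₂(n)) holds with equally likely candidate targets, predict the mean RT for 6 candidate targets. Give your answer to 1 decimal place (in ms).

RT is linear in log₂ n, so two points fix the line:
  b = (1034 − 485) / (log₂ 20 − log₂ 3) = 549 / (4.3219 − 1.5850) = 200.587 ms/bit
  a = 485 − 200.587 × 1.5850 = 167.077 ms
Then RT(6) = 167.077 + 200.587 × log₂ 6 = 167.077 + 200.587 × 2.5850 ≈ 685.587 ms.

685.6 ms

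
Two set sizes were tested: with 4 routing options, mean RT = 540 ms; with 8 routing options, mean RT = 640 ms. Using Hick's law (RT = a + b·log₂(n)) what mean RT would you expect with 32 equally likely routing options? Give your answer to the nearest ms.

Fit slope and intercept:
  b = (640 − 540) / (log₂ 8 − log₂ 4) = 100 / (3 − 2) = 100 ms/bit
  a = 540 − 100 × 2 = 340 ms
Then RT(32) = 340 + 100 × log₂ 32 = 340 + 100 × 5 ≈ 840.000 ms.

840 ms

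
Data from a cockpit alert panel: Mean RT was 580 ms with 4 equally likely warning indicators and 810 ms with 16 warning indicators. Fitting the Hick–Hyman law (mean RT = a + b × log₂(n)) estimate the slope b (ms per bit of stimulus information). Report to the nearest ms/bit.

The slope on a log₂ axis is (810 − 580) / (4 − 2) = 115 ms/bit.

115 ms/bit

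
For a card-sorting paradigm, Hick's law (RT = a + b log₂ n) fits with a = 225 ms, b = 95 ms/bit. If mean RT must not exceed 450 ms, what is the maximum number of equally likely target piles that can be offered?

5

Information budget: (450 − 225)/95 = 2.3684 bits, so n ≤ 2^2.3684 = 5.164 → at most 5.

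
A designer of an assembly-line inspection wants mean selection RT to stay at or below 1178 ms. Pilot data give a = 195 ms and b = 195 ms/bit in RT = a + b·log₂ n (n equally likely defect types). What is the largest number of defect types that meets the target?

Set 195 + 195·log₂ n ≤ 1178 → log₂ n ≤ (1178 − 195)/195 = 5.0410.
So n ≤ 2^5.0410 = 32.923; the largest integer n is 32.

32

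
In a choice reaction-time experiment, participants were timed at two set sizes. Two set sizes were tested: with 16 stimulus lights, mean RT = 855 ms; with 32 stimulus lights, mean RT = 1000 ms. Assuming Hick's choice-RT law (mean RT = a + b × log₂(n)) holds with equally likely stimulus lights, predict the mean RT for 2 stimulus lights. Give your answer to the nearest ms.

420 ms

Fit slope and intercept:
  b = (1000 − 855) / (log₂ 32 − log₂ 16) = 145 / (5 − 4) = 145 ms/bit
  a = 855 − 145 × 4 = 275 ms
Then RT(2) = 275 + 145 × log₂ 2 = 275 + 145 × 1 ≈ 420.000 ms.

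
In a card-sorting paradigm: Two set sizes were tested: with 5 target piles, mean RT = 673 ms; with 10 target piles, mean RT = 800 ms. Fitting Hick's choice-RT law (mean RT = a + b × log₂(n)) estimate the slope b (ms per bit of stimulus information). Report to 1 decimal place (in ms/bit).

b = (RT₂ − RT₁)/(log₂ n₂ − log₂ n₁) = (800 − 673)/(3.3219 − 2.3219) = 127.000 ms/bit.

127.0 ms/bit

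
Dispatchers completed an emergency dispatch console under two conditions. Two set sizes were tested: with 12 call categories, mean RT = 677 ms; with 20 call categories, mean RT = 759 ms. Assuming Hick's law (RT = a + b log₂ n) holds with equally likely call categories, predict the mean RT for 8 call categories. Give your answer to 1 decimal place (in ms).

Fit slope and intercept:
  b = (759 − 677) / (log₂ 20 − log₂ 12) = 82 / (4.3219 − 3.5850) = 111.267 ms/bit
  a = 677 − 111.267 × 3.5850 = 278.112 ms
Then RT(8) = 278.112 + 111.267 × log₂ 8 = 278.112 + 111.267 × 3 ≈ 611.913 ms.

611.9 ms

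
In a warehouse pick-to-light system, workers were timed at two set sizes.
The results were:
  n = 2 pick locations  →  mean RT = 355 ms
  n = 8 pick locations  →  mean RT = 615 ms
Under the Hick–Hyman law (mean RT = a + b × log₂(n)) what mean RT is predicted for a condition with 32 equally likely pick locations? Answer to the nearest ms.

875 ms

RT is linear in log₂ n, so two points fix the line:
  b = (615 − 355) / (log₂ 8 − log₂ 2) = 260 / (3 − 1) = 130 ms/bit
  a = 355 − 130 × 1 = 225 ms
Then RT(32) = 225 + 130 × log₂ 32 = 225 + 130 × 5 ≈ 875.000 ms.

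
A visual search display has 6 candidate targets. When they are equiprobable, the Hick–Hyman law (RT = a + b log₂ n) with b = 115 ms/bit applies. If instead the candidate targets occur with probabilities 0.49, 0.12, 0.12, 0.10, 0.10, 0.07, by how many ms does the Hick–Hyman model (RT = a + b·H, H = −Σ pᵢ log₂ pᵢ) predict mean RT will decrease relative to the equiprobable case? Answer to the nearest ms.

48 ms

Equiprobable entropy H₀ = log₂ 6 = 2.5850 bits.
Skewed entropy H = −Σ pᵢ log₂ pᵢ = 2.1714 bits.
ΔRT = b·(H₀ − H) = 115 × 0.4136 = 47.56 ms.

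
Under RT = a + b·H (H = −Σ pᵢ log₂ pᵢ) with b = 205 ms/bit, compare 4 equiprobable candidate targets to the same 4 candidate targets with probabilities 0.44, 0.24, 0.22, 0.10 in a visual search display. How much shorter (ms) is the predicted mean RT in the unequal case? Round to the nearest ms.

35 ms

Equiprobable entropy H₀ = log₂ 4 = 2.0000 bits.
Skewed entropy H = −Σ pᵢ log₂ pᵢ = 1.8280 bits.
ΔRT = b·(H₀ − H) = 205 × 0.1720 = 35.25 ms.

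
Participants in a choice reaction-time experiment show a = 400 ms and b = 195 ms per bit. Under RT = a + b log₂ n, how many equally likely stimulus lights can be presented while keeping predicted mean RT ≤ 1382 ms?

32

Information budget: (1382 − 400)/195 = 5.0359 bits, so n ≤ 2^5.0359 = 32.806 → at most 32.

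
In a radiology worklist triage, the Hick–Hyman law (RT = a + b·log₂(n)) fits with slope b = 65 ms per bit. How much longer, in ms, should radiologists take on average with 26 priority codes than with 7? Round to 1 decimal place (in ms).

123.1 ms

The intercept a cancels: ΔRT = b·(log₂ n₂ − log₂ n₁) = b·log₂(n₂/n₁).
log₂(26) − log₂(7) = 4.7004 − 2.8074 = 1.8931.
ΔRT = 65 × 1.8931 = 123.051 ms.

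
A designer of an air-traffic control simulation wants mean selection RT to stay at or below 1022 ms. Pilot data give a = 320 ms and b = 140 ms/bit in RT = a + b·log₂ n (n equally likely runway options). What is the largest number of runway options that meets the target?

32

Set 320 + 140·log₂ n ≤ 1022 → log₂ n ≤ (1022 − 320)/140 = 5.0143.
So n ≤ 2^5.0143 = 32.318; the largest integer n is 32.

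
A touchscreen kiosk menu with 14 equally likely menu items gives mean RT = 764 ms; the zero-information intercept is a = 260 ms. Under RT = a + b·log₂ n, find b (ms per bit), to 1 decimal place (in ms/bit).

132.4 ms/bit

b = (764 − 260) / log₂(14) = 504 / 3.8074 = 132.375 ms/bit.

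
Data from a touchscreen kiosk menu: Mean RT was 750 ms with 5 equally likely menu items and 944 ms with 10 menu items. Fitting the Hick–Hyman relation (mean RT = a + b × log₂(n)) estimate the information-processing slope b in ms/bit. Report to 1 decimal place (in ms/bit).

194.0 ms/bit

The slope on a log₂ axis is (944 − 750) / (3.3219 − 2.3219) = 194.000 ms/bit.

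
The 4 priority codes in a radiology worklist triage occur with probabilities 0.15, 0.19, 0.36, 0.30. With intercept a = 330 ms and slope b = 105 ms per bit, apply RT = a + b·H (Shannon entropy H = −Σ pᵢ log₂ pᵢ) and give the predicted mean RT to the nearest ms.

Entropy contributions −pᵢ log₂ pᵢ: 0.4105, 0.4552, 0.5306, 0.5211; sum H = 1.9175 bits.
RT = a + bH = 330 + 105·1.9175 = 531.34 ms.

531 ms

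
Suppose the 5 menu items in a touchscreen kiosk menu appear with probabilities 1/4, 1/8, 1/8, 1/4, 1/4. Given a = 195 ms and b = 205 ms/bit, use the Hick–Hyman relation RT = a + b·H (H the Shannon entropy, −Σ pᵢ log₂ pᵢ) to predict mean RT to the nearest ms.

656 ms

H = −Σ pᵢ log₂ pᵢ = 0.25·2 + 0.125·3 + 0.125·3 + 0.25·2 + 0.25·2 = 2.250 bits.
RT = 195 + 205 × 2.250 = 656.25 ms.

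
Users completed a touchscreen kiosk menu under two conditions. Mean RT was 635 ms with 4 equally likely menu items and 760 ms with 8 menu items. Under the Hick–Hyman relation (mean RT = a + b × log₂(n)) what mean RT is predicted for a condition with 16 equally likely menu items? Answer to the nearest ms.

885 ms

Solve the two-equation system in a and b:
  b = (760 − 635) / (log₂ 8 − log₂ 4) = 125 / (3 − 2) = 125 ms/bit
  a = 635 − 125 × 2 = 385 ms
Then RT(16) = 385 + 125 × log₂ 16 = 385 + 125 × 4 ≈ 885.000 ms.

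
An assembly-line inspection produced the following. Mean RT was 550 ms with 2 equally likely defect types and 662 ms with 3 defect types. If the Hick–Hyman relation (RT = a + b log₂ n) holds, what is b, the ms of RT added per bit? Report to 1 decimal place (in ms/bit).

The slope on a log₂ axis is (662 − 550) / (1.5850 − 1) = 191.465 ms/bit.

191.5 ms/bit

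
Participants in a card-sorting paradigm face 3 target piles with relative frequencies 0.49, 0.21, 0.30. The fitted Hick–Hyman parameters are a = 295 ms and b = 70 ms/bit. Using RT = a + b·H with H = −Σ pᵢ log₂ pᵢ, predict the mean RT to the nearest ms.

400 ms

Entropy contributions −pᵢ log₂ pᵢ: 0.5043, 0.4728, 0.5211; sum H = 1.4982 bits.
RT = a + bH = 295 + 70·1.4982 = 399.87 ms.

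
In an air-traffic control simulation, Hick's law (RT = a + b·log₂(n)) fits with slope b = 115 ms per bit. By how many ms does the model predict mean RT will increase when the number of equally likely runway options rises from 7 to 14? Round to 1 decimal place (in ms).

Only the slope matters, since a is common to both: ΔRT = b·log₂(n₂/n₁).
log₂(14) − log₂(7) = log₂(14/7) = log₂(2) = 1.
ΔRT = 115 × 1.0000 = 115.000 ms.

115.0 ms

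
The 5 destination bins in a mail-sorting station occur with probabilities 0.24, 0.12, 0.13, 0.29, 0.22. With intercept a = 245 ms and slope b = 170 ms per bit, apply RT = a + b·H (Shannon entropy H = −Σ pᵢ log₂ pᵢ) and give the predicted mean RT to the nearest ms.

H = 0.24·log₂(1/0.24) + 0.12·log₂(1/0.12) + 0.13·log₂(1/0.13) + 0.29·log₂(1/0.29) + 0.22·log₂(1/0.22) = 2.2423 bits.
RT = 245 + 170 × 2.2423 = 626.19 ms.

626 ms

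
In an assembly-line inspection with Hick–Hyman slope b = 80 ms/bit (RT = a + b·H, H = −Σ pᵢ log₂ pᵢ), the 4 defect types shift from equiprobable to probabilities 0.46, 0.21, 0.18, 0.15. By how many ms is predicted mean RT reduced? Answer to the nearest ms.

The RT saving is b·ΔH. Equiprobable H₀ = log₂(4) = 2.0000 bits; with the given probabilities H = 1.8440 bits.
b·(H₀ − H) = 80 × (2.0000 − 1.8440) = 12.48 ms.

12 ms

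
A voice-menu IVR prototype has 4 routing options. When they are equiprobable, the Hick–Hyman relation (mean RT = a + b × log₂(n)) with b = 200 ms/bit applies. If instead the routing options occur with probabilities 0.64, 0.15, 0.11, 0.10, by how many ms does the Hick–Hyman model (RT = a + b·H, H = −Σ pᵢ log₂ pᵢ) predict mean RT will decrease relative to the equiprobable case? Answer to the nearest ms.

Equiprobable entropy H₀ = log₂ 4 = 2.0000 bits.
Skewed entropy H = −Σ pᵢ log₂ pᵢ = 1.5051 bits.
ΔRT = b·(H₀ − H) = 200 × 0.4949 = 98.98 ms.

99 ms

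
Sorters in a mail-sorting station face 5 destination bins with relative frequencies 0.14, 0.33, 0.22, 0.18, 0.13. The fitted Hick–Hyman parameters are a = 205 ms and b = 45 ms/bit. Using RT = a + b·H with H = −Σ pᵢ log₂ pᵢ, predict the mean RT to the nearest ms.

H = 0.14·log₂(1/0.14) + 0.33·log₂(1/0.33) + 0.22·log₂(1/0.22) + 0.18·log₂(1/0.18) + 0.13·log₂(1/0.13) = 2.2335 bits.
RT = 205 + 45 × 2.2335 = 305.51 ms.

306 ms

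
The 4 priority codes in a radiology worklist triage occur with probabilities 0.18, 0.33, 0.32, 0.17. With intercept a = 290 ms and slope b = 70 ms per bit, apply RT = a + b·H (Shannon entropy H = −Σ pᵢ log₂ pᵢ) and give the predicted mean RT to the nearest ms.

Entropy contributions −pᵢ log₂ pᵢ: 0.4453, 0.5278, 0.5260, 0.4346; sum H = 1.9338 bits.
RT = a + bH = 290 + 70·1.9338 = 425.36 ms.

425 ms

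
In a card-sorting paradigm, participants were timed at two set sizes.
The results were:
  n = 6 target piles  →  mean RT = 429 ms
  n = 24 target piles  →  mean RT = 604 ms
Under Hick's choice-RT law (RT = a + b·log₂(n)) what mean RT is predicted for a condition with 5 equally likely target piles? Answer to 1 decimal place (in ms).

406.0 ms

With log₂ n on the abscissa the relation is linear; from the two conditions:
  b = (604 − 429) / (log₂ 24 − log₂ 6) = 175 / (4.5850 − 2.5850) = 87.500 ms/bit
  a = 429 − 87.500 × 2.5850 = 202.816 ms
Then RT(5) = 202.816 + 87.500 × log₂ 5 = 202.816 + 87.500 × 2.3219 ≈ 405.984 ms.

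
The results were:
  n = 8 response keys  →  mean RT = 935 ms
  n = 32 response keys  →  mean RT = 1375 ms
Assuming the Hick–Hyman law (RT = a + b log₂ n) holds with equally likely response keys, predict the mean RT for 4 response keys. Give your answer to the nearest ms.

715 ms

Solve the two-equation system in a and b:
  b = (1375 − 935) / (log₂ 32 − log₂ 8) = 440 / (5 − 3) = 220 ms/bit
  a = 935 − 220 × 3 = 275 ms
Then RT(4) = 275 + 220 × log₂ 4 = 275 + 220 × 2 ≈ 715.000 ms.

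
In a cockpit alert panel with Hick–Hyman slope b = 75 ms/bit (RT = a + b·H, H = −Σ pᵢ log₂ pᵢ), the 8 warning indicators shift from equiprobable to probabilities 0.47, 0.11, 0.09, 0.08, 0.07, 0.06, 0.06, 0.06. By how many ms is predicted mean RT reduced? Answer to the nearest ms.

40 ms

Equiprobable entropy H₀ = log₂ 8 = 3.0000 bits.
Skewed entropy H = −Σ pᵢ log₂ pᵢ = 2.4656 bits.
ΔRT = b·(H₀ − H) = 75 × 0.5344 = 40.08 ms.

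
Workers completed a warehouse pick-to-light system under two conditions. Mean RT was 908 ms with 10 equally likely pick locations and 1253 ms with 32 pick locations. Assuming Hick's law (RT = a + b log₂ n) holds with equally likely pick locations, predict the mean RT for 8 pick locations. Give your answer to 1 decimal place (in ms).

RT is linear in log₂ n, so two points fix the line:
  b = (1253 − 908) / (log₂ 32 − log₂ 10) = 345 / (5 − 3.3219) = 205.593 ms/bit
  a = 908 − 205.593 × 3.3219 = 225.035 ms
Then RT(8) = 225.035 + 205.593 × log₂ 8 = 225.035 + 205.593 × 3 ≈ 841.814 ms.

841.8 ms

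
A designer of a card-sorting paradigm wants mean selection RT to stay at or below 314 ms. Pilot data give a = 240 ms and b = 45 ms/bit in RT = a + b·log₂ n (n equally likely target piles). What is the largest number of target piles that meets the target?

3

45·log₂ n ≤ 314 − 240 = 74, giving log₂ n ≤ 1.6444 and n ≤ 3.126. The largest whole number is 3.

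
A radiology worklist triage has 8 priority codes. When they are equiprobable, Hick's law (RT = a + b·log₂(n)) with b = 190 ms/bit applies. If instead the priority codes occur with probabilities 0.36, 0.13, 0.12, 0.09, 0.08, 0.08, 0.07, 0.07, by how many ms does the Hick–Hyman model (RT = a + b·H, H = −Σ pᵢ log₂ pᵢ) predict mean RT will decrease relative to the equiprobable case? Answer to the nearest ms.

55 ms

Equiprobable entropy H₀ = log₂ 8 = 3.0000 bits.
Skewed entropy H = −Σ pᵢ log₂ pᵢ = 2.7131 bits.
ΔRT = b·(H₀ − H) = 190 × 0.2869 = 54.51 ms.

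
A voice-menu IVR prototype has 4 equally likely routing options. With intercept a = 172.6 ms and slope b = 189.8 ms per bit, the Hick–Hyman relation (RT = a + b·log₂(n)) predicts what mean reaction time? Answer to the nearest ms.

552 ms

log₂(4) = 2 bits, so RT = 172.6 + 189.8 × 2 ≈ 552.200 ms.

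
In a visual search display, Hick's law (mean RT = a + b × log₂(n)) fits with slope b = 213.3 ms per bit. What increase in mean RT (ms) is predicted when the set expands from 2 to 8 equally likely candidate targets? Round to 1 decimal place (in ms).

The intercept a cancels: ΔRT = b·(log₂ n₂ − log₂ n₁) = b·log₂(n₂/n₁).
log₂(8) − log₂(2) = log₂(8/2) = log₂(4) = 2.
ΔRT = 213.3 × 2.0000 = 426.600 ms.

426.6 ms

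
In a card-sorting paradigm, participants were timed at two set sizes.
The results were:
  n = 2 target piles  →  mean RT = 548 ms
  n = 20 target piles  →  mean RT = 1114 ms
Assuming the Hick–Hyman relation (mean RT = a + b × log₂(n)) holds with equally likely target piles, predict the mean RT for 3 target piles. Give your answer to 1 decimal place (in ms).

Solve the two-equation system in a and b:
  b = (1114 − 548) / (log₂ 20 − log₂ 2) = 566 / (4.3219 − 1) = 170.383 ms/bit
  a = 548 − 170.383 × 1 = 377.617 ms
Then RT(3) = 377.617 + 170.383 × log₂ 3 = 377.617 + 170.383 × 1.5850 ≈ 647.668 ms.

647.7 ms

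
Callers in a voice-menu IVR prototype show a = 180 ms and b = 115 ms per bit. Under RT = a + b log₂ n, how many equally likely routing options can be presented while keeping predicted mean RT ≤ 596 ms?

Set 180 + 115·log₂ n ≤ 596 → log₂ n ≤ (596 − 180)/115 = 3.6174.
So n ≤ 2^3.6174 = 12.273; the largest integer n is 12.

12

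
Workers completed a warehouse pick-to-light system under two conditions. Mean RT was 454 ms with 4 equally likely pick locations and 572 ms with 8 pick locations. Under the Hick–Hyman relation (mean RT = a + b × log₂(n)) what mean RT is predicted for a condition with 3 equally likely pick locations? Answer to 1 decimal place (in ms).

Fit slope and intercept:
  b = (572 − 454) / (log₂ 8 − log₂ 4) = 118 / (3 − 2) = 118.000 ms/bit
  a = 454 − 118.000 × 2 = 218.000 ms
Then RT(3) = 218.000 + 118.000 × log₂ 3 = 218.000 + 118.000 × 1.5850 ≈ 405.026 ms.

405.0 ms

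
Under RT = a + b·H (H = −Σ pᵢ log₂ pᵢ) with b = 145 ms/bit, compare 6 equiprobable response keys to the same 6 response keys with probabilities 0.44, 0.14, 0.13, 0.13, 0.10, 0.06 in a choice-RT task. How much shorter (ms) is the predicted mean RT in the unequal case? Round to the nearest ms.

47 ms

The RT saving is b·ΔH. Equiprobable H₀ = log₂(6) = 2.5850 bits; with the given probabilities H = 2.2593 bits.
b·(H₀ − H) = 145 × (2.5850 − 2.2593) = 47.23 ms.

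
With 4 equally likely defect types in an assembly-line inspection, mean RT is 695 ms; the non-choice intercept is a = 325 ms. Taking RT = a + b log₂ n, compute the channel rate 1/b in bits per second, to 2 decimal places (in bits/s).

5.41 bits/s

Choice component = 695 − 325 = 370 ms over log₂(4) = 2 bits.
b = 370 / 2 = 185.000 ms/bit, so 1/b = 5.405 bits/s.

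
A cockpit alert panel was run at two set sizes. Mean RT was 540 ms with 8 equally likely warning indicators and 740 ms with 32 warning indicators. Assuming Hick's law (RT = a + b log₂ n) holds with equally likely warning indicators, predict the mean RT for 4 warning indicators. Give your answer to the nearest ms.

440 ms

Solve the two-equation system in a and b:
  b = (740 − 540) / (log₂ 32 − log₂ 8) = 200 / (5 − 3) = 100 ms/bit
  a = 540 − 100 × 3 = 240 ms
Then RT(4) = 240 + 100 × log₂ 4 = 240 + 100 × 2 ≈ 440.000 ms.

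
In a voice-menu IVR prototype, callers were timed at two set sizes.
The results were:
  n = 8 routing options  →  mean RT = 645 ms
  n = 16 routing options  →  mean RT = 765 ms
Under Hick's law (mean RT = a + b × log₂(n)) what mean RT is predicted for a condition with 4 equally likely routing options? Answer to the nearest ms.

RT is linear in log₂ n, so two points fix the line:
  b = (765 − 645) / (log₂ 16 − log₂ 8) = 120 / (4 − 3) = 120 ms/bit
  a = 645 − 120 × 3 = 285 ms
Then RT(4) = 285 + 120 × log₂ 4 = 285 + 120 × 2 ≈ 525.000 ms.

525 ms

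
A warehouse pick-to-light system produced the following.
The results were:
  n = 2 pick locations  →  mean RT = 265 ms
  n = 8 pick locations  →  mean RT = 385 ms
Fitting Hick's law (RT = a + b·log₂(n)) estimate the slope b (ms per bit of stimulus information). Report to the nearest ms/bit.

Slope: b = (385 − 265) / (log₂ 8 − log₂ 2) = 120/2.0000 = 60 ms/bit.

60 ms/bit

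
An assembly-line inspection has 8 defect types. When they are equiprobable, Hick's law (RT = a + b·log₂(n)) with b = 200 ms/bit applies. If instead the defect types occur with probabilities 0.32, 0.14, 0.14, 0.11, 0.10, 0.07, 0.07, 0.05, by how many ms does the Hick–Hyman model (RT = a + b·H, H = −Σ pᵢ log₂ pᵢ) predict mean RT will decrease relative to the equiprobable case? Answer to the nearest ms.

49 ms

The RT saving is b·ΔH. Equiprobable H₀ = log₂(8) = 3.0000 bits; with the given probabilities H = 2.7559 bits.
b·(H₀ − H) = 200 × (3.0000 − 2.7559) = 48.81 ms.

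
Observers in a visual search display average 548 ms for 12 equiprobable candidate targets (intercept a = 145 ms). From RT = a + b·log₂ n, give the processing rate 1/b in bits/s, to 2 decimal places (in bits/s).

8.90 bits/s

b = (548 − 145)/log₂ 12 = 403/3.5850 = 112.414 ms per bit = 0.11241 s/bit; the reciprocal is 8.896 bits/s.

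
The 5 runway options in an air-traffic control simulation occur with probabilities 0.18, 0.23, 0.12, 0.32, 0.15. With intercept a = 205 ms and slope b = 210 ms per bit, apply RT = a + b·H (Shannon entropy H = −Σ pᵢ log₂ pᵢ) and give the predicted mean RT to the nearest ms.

675 ms

Entropy contributions −pᵢ log₂ pᵢ: 0.4453, 0.4877, 0.3671, 0.5260, 0.4105; sum H = 2.2366 bits.
RT = a + bH = 205 + 210·2.2366 = 674.69 ms.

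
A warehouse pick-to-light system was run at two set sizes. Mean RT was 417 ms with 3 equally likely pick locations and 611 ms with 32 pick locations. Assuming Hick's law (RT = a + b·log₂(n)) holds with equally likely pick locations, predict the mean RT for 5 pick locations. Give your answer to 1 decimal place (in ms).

Fit slope and intercept:
  b = (611 − 417) / (log₂ 32 − log₂ 3) = 194 / (5 − 1.5850) = 56.808 ms/bit
  a = 417 − 56.808 × 1.5850 = 326.962 ms
Then RT(5) = 326.962 + 56.808 × log₂ 5 = 326.962 + 56.808 × 2.3219 ≈ 458.865 ms.

458.9 ms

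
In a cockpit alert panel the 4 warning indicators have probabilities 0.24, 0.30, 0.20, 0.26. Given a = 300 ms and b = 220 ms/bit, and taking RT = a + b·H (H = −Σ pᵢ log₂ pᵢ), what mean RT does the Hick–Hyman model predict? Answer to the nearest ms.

737 ms

Entropy contributions −pᵢ log₂ pᵢ: 0.4941, 0.5211, 0.4644, 0.5053; sum H = 1.9849 bits.
RT = a + bH = 300 + 220·1.9849 = 736.68 ms.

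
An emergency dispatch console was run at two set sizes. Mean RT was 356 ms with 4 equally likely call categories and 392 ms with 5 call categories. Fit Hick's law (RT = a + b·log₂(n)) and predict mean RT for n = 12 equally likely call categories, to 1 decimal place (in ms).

With log₂ n on the abscissa the relation is linear; from the two conditions:
  b = (392 − 356) / (log₂ 5 − log₂ 4) = 36 / (2.3219 − 2) = 111.826 ms/bit
  a = 356 − 111.826 × 2 = 132.348 ms
Then RT(12) = 132.348 + 111.826 × log₂ 12 = 132.348 + 111.826 × 3.5850 ≈ 533.240 ms.

533.2 ms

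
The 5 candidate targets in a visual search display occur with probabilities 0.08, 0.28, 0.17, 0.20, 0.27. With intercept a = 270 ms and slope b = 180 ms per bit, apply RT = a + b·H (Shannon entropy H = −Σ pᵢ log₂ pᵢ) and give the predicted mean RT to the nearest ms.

669 ms

Entropy contributions −pᵢ log₂ pᵢ: 0.2915, 0.5142, 0.4346, 0.4644, 0.5100; sum H = 2.2147 bits.
RT = a + bH = 270 + 180·2.2147 = 668.65 ms.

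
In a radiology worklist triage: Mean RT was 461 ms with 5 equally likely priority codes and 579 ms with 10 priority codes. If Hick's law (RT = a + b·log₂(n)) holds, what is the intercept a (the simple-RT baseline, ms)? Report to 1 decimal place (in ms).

Slope: b = (579 − 461) / (log₂ 10 − log₂ 5) = 118/1.0000 = 118.000 ms/bit.
Intercept: a = 461 − 118.000·log₂(5) = 187.012 ms.

187.0 ms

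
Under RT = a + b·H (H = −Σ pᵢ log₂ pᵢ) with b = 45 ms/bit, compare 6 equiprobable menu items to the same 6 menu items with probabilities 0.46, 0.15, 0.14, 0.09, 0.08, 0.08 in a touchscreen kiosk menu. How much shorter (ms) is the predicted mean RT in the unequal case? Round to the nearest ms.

16 ms

Equiprobable entropy H₀ = log₂ 6 = 2.5850 bits.
Skewed entropy H = −Σ pᵢ log₂ pᵢ = 2.2187 bits.
ΔRT = b·(H₀ − H) = 45 × 0.3663 = 16.48 ms.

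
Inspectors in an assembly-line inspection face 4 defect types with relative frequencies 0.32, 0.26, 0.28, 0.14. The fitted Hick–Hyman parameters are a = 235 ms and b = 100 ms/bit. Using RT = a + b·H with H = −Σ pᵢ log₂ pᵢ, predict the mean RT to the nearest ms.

H = 0.32·log₂(1/0.32) + 0.26·log₂(1/0.26) + 0.28·log₂(1/0.28) + 0.14·log₂(1/0.14) = 1.9427 bits.
RT = 235 + 100 × 1.9427 = 429.27 ms.

429 ms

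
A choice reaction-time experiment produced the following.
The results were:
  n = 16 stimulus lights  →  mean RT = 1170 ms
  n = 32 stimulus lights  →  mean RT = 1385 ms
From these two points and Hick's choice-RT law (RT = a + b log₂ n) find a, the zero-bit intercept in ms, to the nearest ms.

Slope: b = (1385 − 1170) / (log₂ 32 − log₂ 16) = 215/1.0000 = 215 ms/bit.
Intercept: a = 1170 − 215·log₂(16) = 310.000 ms.

310 ms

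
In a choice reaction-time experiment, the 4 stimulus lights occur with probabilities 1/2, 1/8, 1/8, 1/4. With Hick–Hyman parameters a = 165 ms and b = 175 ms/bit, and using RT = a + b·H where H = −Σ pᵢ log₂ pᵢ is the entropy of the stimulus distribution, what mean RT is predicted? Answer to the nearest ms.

471 ms

H = −Σ pᵢ log₂ pᵢ = 0.5·1 + 0.125·3 + 0.125·3 + 0.25·2 = 1.750 bits.
RT = 165 + 175 × 1.750 = 471.25 ms.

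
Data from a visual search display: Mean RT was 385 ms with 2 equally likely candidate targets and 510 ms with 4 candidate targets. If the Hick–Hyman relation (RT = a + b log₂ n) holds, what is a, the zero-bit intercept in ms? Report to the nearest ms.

The slope on a log₂ axis is (510 − 385) / (2 − 1) = 125 ms/bit.
a = RT₁ − b·log₂ n₁ = 385 − 125 × 1 = 260.000 ms.

260 ms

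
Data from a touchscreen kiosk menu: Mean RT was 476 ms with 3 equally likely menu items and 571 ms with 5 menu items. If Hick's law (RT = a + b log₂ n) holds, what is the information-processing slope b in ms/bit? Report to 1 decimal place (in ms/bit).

128.9 ms/bit

Slope: b = (571 − 476) / (log₂ 5 − log₂ 3) = 95/0.7370 = 128.907 ms/bit.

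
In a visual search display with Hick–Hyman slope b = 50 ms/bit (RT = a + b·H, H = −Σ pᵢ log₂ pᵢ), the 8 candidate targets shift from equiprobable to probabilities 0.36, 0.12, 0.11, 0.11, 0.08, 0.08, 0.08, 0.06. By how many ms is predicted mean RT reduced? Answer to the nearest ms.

Equiprobable entropy H₀ = log₂ 8 = 3.0000 bits.
Skewed entropy H = −Σ pᵢ log₂ pᵢ = 2.7163 bits.
ΔRT = b·(H₀ − H) = 50 × 0.2837 = 14.18 ms.

14 ms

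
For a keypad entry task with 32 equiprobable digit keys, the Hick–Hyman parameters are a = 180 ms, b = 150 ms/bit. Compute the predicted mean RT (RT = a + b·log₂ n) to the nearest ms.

log₂(32) = 5 bits, so RT = 180 + 150 × 5 ≈ 930.000 ms.

930 ms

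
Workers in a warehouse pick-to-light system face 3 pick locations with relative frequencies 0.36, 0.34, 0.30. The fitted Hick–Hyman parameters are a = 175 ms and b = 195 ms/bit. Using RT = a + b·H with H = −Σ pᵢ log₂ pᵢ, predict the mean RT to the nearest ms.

Entropy contributions −pᵢ log₂ pᵢ: 0.5306, 0.5292, 0.5211; sum H = 1.5809 bits.
RT = a + bH = 175 + 195·1.5809 = 483.27 ms.

483 ms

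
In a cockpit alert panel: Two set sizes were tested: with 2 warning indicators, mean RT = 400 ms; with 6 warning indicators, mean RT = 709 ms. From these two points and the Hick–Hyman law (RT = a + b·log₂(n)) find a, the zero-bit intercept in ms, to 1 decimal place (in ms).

Slope: b = (709 − 400) / (log₂ 6 − log₂ 2) = 309/1.5850 = 194.957 ms/bit.
Intercept: a = 400 − 194.957·log₂(2) = 205.043 ms.

205.0 ms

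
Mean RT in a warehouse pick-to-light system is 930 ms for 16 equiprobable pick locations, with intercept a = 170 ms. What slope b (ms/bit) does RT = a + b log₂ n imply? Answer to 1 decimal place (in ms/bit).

190.0 ms/bit

16 alternatives carry log₂ 16 = 4 bits; the choice cost is 930 − 170 = 760 ms, so b = 760/4 = 190.000 ms/bit.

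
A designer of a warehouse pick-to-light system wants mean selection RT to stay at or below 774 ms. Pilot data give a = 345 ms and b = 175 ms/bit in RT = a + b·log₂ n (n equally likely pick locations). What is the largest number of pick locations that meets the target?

5

Information budget: (774 − 345)/175 = 2.4514 bits, so n ≤ 2^2.4514 = 5.470 → at most 5.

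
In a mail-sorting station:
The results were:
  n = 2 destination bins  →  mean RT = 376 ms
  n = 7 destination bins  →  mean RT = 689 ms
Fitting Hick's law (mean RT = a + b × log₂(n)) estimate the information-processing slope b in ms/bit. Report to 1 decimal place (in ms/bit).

b = (RT₂ − RT₁)/(log₂ n₂ − log₂ n₁) = (689 − 376)/(2.8074 − 1) = 173.181 ms/bit.

173.2 ms/bit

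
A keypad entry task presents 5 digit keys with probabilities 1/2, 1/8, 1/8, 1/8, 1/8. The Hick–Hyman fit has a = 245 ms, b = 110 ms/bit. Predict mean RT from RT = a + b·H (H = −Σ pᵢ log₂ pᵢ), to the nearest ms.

Each term −pᵢ log₂ pᵢ: 0.5·1 + 0.125·3 + 0.125·3 + 0.125·3 + 0.125·3; summed, H = 2.000 bits.
Mean RT = a + bH = 245 + 110·2.000 = 465.00 ms.

465 ms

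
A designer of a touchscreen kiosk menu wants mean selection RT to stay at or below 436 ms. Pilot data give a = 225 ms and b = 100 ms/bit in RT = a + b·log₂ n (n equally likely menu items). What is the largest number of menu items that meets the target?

4

Information budget: (436 − 225)/100 = 2.1100 bits, so n ≤ 2^2.1100 = 4.317 → at most 4.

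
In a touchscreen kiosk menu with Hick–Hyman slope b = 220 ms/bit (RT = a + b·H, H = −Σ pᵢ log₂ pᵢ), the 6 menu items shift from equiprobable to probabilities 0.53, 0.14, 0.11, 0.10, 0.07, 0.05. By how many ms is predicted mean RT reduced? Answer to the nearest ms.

118 ms

Equiprobable entropy H₀ = log₂ 6 = 2.5850 bits.
Skewed entropy H = −Σ pᵢ log₂ pᵢ = 2.0497 bits.
ΔRT = b·(H₀ − H) = 220 × 0.5353 = 117.76 ms.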